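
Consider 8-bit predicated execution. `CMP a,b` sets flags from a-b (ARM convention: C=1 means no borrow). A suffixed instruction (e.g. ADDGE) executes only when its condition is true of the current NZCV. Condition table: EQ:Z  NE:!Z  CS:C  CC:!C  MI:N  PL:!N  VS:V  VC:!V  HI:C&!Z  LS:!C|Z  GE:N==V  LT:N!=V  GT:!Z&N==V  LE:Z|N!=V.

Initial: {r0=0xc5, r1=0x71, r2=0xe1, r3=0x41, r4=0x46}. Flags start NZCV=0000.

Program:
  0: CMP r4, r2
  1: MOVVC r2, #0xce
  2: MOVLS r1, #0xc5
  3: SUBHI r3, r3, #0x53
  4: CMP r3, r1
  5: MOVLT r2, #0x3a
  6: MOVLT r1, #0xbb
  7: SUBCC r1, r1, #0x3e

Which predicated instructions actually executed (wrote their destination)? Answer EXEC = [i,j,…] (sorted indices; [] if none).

[0] flags=0000 → (cmp)
[1] flags=0000 VC?T → r2=0xce
[2] flags=0000 LS?T → r1=0xc5
[3] flags=0000 HI?F → skip
[4] flags=0000 → (cmp)
[5] flags=0000 LT?F → skip
[6] flags=0000 LT?F → skip
[7] flags=0000 CC?T → r1=0x87

EXEC = [1,2,7]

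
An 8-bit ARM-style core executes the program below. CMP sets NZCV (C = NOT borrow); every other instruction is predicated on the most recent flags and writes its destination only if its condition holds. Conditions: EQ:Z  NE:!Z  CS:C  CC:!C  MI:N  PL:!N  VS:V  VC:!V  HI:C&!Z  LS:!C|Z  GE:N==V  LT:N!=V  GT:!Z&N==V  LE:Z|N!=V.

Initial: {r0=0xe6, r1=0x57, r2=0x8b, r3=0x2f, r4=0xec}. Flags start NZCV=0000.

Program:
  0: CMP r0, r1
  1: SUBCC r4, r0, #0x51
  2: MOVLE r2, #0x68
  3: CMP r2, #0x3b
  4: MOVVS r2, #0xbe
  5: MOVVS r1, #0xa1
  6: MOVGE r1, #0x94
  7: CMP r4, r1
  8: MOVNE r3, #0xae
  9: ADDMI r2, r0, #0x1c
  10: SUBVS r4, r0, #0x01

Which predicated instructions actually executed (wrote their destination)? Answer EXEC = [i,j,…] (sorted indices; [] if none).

EXEC = [2,6,8]

0: ✓ CMP  NZCV=1010
1: · SUBCC
2: ✓ MOVLE  r2←0x68
3: ✓ CMP  NZCV=0010
4: · MOVVS
5: · MOVVS
6: ✓ MOVGE  r1←0x94
7: ✓ CMP  NZCV=0010
8: ✓ MOVNE  r3←0xae
9: · ADDMI
10: · SUBVS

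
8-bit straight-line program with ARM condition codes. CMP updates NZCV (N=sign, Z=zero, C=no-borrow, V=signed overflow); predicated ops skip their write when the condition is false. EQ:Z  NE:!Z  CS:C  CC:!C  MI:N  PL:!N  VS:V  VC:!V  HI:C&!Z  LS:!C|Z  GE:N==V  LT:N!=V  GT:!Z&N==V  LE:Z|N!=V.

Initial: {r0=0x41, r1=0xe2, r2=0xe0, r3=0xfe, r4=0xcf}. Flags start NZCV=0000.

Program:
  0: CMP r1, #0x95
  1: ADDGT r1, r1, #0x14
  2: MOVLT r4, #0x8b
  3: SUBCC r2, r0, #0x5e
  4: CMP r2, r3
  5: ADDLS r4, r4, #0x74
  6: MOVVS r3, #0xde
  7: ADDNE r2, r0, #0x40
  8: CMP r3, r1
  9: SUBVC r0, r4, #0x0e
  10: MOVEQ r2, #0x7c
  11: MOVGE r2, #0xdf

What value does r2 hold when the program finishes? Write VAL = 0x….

VAL = 0xdf

[0] flags=0010 → (cmp)
[1] flags=0010 GT?T → r1=0xf6
[2] flags=0010 LT?F → skip
[3] flags=0010 CC?F → skip
[4] flags=1000 → (cmp)
[5] flags=1000 LS?T → r4=0x43
[6] flags=1000 VS?F → skip
[7] flags=1000 NE?T → r2=0x81
[8] flags=0010 → (cmp)
[9] flags=0010 VC?T → r0=0x35
[10] flags=0010 EQ?F → skip
[11] flags=0010 GE?T → r2=0xdf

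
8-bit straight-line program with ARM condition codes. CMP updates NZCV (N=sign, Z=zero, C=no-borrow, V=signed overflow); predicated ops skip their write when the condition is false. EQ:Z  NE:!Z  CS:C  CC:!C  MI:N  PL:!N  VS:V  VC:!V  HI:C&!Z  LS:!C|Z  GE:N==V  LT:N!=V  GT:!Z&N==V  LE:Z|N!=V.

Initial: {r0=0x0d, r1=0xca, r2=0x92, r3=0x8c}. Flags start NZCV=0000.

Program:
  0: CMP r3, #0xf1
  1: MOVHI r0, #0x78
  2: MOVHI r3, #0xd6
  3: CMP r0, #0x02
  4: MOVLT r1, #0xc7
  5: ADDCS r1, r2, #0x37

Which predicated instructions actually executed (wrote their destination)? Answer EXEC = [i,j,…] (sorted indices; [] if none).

EXEC = [5]

0: ✓ CMP  NZCV=1000
1: · MOVHI
2: · MOVHI
3: ✓ CMP  NZCV=0010
4: · MOVLT
5: ✓ ADDCS  r1←0xc9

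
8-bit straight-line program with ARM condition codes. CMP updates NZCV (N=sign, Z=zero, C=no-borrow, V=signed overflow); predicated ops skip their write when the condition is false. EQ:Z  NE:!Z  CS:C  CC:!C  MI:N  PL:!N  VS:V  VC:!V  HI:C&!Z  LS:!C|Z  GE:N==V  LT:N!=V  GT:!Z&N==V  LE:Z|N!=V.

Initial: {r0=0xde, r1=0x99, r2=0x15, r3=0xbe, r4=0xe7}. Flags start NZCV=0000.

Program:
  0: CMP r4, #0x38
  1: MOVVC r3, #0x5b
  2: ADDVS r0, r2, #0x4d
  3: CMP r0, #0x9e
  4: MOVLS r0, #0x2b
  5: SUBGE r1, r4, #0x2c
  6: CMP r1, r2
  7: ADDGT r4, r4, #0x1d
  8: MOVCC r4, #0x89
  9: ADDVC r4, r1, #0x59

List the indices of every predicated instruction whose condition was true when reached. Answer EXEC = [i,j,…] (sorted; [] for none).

[0] flags=1010 → (cmp)
[1] flags=1010 VC?T → r3=0x5b
[2] flags=1010 VS?F → skip
[3] flags=0010 → (cmp)
[4] flags=0010 LS?F → skip
[5] flags=0010 GE?T → r1=0xbb
[6] flags=1010 → (cmp)
[7] flags=1010 GT?F → skip
[8] flags=1010 CC?F → skip
[9] flags=1010 VC?T → r4=0x14

EXEC = [1,5,9]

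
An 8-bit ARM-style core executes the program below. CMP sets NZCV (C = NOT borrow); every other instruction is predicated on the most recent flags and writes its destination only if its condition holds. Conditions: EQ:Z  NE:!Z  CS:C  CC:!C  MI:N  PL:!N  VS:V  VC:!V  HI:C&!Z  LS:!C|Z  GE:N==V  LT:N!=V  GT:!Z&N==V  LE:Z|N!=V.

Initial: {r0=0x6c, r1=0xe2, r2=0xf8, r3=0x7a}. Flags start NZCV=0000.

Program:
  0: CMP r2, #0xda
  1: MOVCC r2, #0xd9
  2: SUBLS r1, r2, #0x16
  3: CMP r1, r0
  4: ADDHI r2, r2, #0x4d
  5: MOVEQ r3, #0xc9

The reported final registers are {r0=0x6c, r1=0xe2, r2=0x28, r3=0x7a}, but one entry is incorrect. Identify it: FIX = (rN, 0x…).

FIX = (r2, 0x45)

[0] flags=0010 → (cmp)
[1] flags=0010 CC?F → skip
[2] flags=0010 LS?F → skip
[3] flags=0011 → (cmp)
[4] flags=0011 HI?T → r2=0x45
[5] flags=0011 EQ?F → skip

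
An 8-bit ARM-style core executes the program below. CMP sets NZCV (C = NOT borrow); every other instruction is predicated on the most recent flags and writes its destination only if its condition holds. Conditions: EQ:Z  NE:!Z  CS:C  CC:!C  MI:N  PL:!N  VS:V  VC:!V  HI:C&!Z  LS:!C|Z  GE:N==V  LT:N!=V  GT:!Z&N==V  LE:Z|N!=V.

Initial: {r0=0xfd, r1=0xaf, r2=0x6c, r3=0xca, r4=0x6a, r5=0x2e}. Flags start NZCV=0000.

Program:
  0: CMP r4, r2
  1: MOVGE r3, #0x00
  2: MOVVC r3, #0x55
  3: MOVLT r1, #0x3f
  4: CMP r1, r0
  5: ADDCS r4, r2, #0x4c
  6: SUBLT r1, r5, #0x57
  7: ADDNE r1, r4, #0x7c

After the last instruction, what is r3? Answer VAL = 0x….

VAL = 0x55

0: ✓ CMP  NZCV=1000
1: · MOVGE
2: ✓ MOVVC  r3←0x55
3: ✓ MOVLT  r1←0x3f
4: ✓ CMP  NZCV=0000
5: · ADDCS
6: · SUBLT
7: ✓ ADDNE  r1←0xe6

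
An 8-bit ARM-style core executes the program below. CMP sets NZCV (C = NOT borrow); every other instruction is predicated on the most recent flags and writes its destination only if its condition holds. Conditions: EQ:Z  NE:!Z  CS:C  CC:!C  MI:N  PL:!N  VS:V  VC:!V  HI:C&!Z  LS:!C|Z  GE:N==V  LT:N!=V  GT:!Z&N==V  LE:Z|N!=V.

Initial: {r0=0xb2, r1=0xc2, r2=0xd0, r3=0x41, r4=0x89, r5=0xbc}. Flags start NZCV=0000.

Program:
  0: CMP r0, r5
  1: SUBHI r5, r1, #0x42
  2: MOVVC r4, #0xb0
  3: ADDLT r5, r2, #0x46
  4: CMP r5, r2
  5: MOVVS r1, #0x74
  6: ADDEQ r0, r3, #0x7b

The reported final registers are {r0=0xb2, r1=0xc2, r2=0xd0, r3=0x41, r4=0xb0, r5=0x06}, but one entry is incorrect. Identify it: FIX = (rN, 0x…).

FIX = (r5, 0x16)

[0] flags=1000 → (cmp)
[1] flags=1000 HI?F → skip
[2] flags=1000 VC?T → r4=0xb0
[3] flags=1000 LT?T → r5=0x16
[4] flags=0000 → (cmp)
[5] flags=0000 VS?F → skip
[6] flags=0000 EQ?F → skip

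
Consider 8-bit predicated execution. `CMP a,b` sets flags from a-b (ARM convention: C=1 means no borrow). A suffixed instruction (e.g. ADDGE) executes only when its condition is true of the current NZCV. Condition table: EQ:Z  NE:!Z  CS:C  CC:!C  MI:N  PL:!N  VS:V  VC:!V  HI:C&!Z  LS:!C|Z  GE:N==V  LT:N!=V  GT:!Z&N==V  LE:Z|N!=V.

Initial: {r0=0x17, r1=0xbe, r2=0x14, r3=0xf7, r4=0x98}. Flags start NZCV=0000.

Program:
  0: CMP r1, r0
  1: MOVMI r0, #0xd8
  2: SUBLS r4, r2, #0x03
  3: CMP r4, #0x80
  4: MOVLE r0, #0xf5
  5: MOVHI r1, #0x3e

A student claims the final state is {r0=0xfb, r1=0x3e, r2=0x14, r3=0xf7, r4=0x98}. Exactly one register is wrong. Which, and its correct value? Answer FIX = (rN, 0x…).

FIX = (r0, 0xd8)

0: ✓ CMP  NZCV=1010
1: ✓ MOVMI  r0←0xd8
2: · SUBLS
3: ✓ CMP  NZCV=0010
4: · MOVLE
5: ✓ MOVHI  r1←0x3e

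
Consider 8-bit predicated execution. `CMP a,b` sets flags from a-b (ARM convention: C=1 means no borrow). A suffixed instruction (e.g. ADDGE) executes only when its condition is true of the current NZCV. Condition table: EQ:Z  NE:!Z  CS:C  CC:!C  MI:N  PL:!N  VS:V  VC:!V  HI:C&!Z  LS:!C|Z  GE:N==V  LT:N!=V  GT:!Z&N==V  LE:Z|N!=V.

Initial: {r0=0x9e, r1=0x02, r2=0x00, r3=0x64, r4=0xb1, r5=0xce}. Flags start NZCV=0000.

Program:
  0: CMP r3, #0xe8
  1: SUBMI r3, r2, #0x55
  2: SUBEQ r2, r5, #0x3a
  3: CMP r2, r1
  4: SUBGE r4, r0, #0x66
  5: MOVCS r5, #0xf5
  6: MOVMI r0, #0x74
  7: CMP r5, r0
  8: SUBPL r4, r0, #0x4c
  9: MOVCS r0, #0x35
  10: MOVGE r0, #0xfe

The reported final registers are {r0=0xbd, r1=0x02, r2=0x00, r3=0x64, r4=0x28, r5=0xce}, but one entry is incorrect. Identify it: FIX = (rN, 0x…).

FIX = (r0, 0x35)

0: ✓ CMP  NZCV=0000
1: · SUBMI
2: · SUBEQ
3: ✓ CMP  NZCV=1000
4: · SUBGE
5: · MOVCS
6: ✓ MOVMI  r0←0x74
7: ✓ CMP  NZCV=0011
8: ✓ SUBPL  r4←0x28
9: ✓ MOVCS  r0←0x35
10: · MOVGE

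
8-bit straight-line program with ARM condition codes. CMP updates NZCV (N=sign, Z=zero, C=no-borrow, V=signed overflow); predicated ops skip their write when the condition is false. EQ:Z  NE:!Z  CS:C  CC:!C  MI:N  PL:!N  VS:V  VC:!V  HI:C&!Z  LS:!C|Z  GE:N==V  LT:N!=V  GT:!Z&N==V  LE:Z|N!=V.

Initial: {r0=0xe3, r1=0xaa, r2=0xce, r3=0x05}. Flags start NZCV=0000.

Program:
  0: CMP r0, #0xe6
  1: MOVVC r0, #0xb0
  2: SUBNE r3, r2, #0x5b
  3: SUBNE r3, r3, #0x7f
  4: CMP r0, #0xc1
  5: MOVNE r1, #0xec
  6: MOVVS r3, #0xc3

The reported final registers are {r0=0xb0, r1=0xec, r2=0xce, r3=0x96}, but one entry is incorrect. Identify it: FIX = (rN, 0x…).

[0] flags=1000 → (cmp)
[1] flags=1000 VC?T → r0=0xb0
[2] flags=1000 NE?T → r3=0x73
[3] flags=1000 NE?T → r3=0xf4
[4] flags=1000 → (cmp)
[5] flags=1000 NE?T → r1=0xec
[6] flags=1000 VS?F → skip

FIX = (r3, 0xf4)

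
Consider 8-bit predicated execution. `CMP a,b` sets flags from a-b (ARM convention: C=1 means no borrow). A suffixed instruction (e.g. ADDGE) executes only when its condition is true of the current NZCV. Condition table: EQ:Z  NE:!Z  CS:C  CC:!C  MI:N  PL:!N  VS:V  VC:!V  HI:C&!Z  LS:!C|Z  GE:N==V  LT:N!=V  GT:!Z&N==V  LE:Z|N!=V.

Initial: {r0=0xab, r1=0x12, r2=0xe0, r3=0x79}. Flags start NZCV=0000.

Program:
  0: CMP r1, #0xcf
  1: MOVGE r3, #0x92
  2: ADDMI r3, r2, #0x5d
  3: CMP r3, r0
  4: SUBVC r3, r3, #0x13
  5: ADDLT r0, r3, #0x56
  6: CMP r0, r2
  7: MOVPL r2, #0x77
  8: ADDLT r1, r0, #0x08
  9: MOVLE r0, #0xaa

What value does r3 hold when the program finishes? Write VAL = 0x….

[0] flags=0000 → (cmp)
[1] flags=0000 GE?T → r3=0x92
[2] flags=0000 MI?F → skip
[3] flags=1000 → (cmp)
[4] flags=1000 VC?T → r3=0x7f
[5] flags=1000 LT?T → r0=0xd5
[6] flags=1000 → (cmp)
[7] flags=1000 PL?F → skip
[8] flags=1000 LT?T → r1=0xdd
[9] flags=1000 LE?T → r0=0xaa

VAL = 0x7f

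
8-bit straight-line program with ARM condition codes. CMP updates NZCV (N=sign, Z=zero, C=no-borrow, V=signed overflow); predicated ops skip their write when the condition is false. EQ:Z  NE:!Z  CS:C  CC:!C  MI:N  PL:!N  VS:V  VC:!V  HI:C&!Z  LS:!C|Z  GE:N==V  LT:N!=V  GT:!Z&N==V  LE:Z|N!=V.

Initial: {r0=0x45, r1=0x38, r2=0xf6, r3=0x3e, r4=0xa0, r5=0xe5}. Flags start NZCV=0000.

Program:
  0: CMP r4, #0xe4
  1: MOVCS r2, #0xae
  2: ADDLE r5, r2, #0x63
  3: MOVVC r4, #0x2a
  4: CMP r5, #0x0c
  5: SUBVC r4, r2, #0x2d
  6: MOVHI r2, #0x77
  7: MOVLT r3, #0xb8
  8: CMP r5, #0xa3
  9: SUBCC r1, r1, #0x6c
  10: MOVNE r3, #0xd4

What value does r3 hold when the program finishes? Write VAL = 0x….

VAL = 0xd4

0: ✓ CMP  NZCV=1000
1: · MOVCS
2: ✓ ADDLE  r5←0x59
3: ✓ MOVVC  r4←0x2a
4: ✓ CMP  NZCV=0010
5: ✓ SUBVC  r4←0xc9
6: ✓ MOVHI  r2←0x77
7: · MOVLT
8: ✓ CMP  NZCV=1001
9: ✓ SUBCC  r1←0xcc
10: ✓ MOVNE  r3←0xd4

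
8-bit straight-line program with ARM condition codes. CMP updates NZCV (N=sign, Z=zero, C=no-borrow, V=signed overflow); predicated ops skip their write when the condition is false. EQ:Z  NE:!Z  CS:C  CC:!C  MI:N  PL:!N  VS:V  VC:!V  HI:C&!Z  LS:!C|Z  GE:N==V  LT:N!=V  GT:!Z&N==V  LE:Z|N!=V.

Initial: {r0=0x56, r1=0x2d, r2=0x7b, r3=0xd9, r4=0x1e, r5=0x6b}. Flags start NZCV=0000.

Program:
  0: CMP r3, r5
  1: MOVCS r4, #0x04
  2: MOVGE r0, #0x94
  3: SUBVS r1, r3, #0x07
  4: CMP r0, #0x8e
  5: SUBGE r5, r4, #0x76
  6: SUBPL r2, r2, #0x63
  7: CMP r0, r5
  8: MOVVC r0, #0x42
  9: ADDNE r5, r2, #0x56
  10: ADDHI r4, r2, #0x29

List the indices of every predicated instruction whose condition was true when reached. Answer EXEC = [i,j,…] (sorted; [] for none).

EXEC = [1,3,5,9]

[0] flags=0011 → (cmp)
[1] flags=0011 CS?T → r4=0x04
[2] flags=0011 GE?F → skip
[3] flags=0011 VS?T → r1=0xd2
[4] flags=1001 → (cmp)
[5] flags=1001 GE?T → r5=0x8e
[6] flags=1001 PL?F → skip
[7] flags=1001 → (cmp)
[8] flags=1001 VC?F → skip
[9] flags=1001 NE?T → r5=0xd1
[10] flags=1001 HI?F → skip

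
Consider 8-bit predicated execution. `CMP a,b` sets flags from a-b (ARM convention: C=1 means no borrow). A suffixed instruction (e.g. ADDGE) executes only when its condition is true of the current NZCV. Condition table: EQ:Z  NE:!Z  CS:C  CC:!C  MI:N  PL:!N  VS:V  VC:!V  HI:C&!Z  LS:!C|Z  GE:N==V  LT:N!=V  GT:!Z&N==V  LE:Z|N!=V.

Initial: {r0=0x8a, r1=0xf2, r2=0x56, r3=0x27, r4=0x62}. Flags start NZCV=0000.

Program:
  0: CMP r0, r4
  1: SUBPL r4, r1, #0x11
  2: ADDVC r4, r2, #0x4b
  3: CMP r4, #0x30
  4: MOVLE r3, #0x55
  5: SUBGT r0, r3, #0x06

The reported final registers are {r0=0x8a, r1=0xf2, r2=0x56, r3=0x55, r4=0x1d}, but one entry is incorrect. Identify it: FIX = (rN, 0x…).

0: ✓ CMP  NZCV=0011
1: ✓ SUBPL  r4←0xe1
2: · ADDVC
3: ✓ CMP  NZCV=1010
4: ✓ MOVLE  r3←0x55
5: · SUBGT

FIX = (r4, 0xe1)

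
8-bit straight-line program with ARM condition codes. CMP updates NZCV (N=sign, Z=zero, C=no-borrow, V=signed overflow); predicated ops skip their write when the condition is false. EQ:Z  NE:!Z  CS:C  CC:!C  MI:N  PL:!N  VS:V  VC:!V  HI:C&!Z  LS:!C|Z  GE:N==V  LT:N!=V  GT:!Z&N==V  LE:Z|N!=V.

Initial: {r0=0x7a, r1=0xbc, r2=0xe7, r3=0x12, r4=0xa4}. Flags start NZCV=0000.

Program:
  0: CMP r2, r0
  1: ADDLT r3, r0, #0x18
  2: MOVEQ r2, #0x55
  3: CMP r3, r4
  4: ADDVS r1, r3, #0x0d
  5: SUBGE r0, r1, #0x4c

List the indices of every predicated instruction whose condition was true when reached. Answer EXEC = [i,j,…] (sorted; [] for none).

0: ✓ CMP  NZCV=0011
1: ✓ ADDLT  r3←0x92
2: · MOVEQ
3: ✓ CMP  NZCV=1000
4: · ADDVS
5: · SUBGE

EXEC = [1]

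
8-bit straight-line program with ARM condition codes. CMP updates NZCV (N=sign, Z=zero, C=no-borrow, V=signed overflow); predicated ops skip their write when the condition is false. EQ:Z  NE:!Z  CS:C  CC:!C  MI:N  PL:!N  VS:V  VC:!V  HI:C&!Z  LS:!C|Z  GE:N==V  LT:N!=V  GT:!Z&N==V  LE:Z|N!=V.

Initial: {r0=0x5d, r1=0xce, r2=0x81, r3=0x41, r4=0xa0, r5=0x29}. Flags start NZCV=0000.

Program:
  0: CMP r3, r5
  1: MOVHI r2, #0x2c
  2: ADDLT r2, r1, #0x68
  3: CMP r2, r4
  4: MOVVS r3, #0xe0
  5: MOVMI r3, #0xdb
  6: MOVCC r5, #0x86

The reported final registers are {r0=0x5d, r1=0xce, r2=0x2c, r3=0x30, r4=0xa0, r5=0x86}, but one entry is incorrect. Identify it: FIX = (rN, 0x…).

0: ✓ CMP  NZCV=0010
1: ✓ MOVHI  r2←0x2c
2: · ADDLT
3: ✓ CMP  NZCV=1001
4: ✓ MOVVS  r3←0xe0
5: ✓ MOVMI  r3←0xdb
6: ✓ MOVCC  r5←0x86

FIX = (r3, 0xdb)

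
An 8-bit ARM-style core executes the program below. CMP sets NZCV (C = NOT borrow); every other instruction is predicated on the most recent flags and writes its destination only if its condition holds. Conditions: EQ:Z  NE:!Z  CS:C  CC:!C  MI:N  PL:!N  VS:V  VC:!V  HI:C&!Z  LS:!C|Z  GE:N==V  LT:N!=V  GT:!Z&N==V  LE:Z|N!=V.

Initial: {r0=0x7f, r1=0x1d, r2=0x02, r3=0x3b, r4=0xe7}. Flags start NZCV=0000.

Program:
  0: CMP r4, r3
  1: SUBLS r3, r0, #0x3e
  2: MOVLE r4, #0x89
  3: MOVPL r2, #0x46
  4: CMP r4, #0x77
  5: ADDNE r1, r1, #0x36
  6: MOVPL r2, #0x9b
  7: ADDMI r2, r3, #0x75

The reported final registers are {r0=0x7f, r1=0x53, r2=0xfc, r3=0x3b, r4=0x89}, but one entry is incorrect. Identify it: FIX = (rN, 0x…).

FIX = (r2, 0x9b)

0: ✓ CMP  NZCV=1010
1: · SUBLS
2: ✓ MOVLE  r4←0x89
3: · MOVPL
4: ✓ CMP  NZCV=0011
5: ✓ ADDNE  r1←0x53
6: ✓ MOVPL  r2←0x9b
7: · ADDMI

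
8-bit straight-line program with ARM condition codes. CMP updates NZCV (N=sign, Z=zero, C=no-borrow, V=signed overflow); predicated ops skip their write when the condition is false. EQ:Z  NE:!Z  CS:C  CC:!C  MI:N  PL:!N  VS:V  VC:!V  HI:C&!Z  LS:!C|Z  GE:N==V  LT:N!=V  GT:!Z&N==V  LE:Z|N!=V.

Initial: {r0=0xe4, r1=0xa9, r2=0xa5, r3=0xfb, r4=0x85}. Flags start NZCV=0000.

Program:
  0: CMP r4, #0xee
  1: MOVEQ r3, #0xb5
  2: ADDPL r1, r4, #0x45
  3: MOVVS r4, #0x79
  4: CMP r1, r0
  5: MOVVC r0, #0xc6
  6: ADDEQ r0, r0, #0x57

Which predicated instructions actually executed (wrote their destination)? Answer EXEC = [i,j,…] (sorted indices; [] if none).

EXEC = [5]

0: ✓ CMP  NZCV=1000
1: · MOVEQ
2: · ADDPL
3: · MOVVS
4: ✓ CMP  NZCV=1000
5: ✓ MOVVC  r0←0xc6
6: · ADDEQ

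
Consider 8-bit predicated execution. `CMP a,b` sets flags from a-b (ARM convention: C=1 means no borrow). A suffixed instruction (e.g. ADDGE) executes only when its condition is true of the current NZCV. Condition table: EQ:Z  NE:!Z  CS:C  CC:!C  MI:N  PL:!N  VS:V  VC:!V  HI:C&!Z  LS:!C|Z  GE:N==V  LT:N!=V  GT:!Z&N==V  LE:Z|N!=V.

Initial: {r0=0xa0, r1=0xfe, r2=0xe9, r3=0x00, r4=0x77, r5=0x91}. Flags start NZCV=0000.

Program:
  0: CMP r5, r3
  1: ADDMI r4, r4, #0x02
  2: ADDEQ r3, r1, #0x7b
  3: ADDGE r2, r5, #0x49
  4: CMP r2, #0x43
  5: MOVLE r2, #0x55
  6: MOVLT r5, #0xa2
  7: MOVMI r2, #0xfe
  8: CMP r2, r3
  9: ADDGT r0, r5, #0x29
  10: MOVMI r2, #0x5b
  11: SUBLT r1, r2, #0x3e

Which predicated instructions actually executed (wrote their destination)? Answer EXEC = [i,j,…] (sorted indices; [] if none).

EXEC = [1,5,6,7,10,11]

0: ✓ CMP  NZCV=1010
1: ✓ ADDMI  r4←0x79
2: · ADDEQ
3: · ADDGE
4: ✓ CMP  NZCV=1010
5: ✓ MOVLE  r2←0x55
6: ✓ MOVLT  r5←0xa2
7: ✓ MOVMI  r2←0xfe
8: ✓ CMP  NZCV=1010
9: · ADDGT
10: ✓ MOVMI  r2←0x5b
11: ✓ SUBLT  r1←0x1d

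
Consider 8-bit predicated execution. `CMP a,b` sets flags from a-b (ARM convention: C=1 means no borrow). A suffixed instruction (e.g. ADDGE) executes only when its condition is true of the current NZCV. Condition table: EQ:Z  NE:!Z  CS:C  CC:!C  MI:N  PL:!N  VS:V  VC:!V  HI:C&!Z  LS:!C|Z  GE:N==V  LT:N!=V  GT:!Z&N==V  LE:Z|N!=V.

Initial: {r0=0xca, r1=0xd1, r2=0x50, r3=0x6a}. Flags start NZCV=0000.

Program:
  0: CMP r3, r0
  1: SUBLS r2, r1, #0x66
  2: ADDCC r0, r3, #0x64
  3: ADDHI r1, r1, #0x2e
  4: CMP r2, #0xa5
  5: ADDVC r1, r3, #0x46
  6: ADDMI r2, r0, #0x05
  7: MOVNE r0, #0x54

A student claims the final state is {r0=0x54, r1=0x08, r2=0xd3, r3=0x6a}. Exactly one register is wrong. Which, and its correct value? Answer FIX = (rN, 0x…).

[0] flags=1001 → (cmp)
[1] flags=1001 LS?T → r2=0x6b
[2] flags=1001 CC?T → r0=0xce
[3] flags=1001 HI?F → skip
[4] flags=1001 → (cmp)
[5] flags=1001 VC?F → skip
[6] flags=1001 MI?T → r2=0xd3
[7] flags=1001 NE?T → r0=0x54

FIX = (r1, 0xd1)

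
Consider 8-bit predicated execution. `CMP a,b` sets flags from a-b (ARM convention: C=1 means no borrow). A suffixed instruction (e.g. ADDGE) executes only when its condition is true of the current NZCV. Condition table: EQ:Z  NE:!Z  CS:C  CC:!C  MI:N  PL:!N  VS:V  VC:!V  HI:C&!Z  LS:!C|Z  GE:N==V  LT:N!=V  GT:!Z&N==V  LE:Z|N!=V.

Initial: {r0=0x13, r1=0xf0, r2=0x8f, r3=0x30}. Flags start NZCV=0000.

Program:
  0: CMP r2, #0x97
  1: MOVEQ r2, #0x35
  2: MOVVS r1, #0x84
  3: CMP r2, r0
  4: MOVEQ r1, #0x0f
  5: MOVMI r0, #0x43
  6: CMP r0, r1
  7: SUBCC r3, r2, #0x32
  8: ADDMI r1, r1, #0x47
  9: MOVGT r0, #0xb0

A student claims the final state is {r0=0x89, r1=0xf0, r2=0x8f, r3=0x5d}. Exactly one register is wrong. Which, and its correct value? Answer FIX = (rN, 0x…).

0: ✓ CMP  NZCV=1000
1: · MOVEQ
2: · MOVVS
3: ✓ CMP  NZCV=0011
4: · MOVEQ
5: · MOVMI
6: ✓ CMP  NZCV=0000
7: ✓ SUBCC  r3←0x5d
8: · ADDMI
9: ✓ MOVGT  r0←0xb0

FIX = (r0, 0xb0)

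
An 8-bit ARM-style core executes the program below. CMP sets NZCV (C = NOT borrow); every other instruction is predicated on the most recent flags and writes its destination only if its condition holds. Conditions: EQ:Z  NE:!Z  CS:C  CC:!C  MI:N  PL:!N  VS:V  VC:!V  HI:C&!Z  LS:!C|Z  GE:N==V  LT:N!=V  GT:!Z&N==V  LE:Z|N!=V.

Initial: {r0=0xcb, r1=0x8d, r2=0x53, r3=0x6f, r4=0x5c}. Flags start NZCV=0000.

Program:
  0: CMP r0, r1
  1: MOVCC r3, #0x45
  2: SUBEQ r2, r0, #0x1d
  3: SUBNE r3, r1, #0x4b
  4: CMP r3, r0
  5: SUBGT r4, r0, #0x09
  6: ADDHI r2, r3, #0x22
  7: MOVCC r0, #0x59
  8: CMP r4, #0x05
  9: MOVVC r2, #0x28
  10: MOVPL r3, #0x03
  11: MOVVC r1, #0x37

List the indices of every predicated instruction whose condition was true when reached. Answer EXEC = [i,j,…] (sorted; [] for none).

[0] flags=0010 → (cmp)
[1] flags=0010 CC?F → skip
[2] flags=0010 EQ?F → skip
[3] flags=0010 NE?T → r3=0x42
[4] flags=0000 → (cmp)
[5] flags=0000 GT?T → r4=0xc2
[6] flags=0000 HI?F → skip
[7] flags=0000 CC?T → r0=0x59
[8] flags=1010 → (cmp)
[9] flags=1010 VC?T → r2=0x28
[10] flags=1010 PL?F → skip
[11] flags=1010 VC?T → r1=0x37

EXEC = [3,5,7,9,11]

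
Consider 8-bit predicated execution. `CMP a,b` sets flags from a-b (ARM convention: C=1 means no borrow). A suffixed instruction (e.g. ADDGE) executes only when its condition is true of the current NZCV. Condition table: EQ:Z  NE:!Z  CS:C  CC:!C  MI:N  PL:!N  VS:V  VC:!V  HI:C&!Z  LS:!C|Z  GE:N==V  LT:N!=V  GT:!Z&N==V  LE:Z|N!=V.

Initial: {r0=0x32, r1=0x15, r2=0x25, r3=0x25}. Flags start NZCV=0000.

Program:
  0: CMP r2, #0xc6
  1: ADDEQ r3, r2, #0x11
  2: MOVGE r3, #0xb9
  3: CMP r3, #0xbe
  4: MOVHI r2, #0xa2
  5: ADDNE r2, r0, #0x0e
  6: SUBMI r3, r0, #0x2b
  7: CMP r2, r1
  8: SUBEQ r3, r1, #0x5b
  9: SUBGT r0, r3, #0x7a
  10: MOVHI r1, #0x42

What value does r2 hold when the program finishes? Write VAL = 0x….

[0] flags=0000 → (cmp)
[1] flags=0000 EQ?F → skip
[2] flags=0000 GE?T → r3=0xb9
[3] flags=1000 → (cmp)
[4] flags=1000 HI?F → skip
[5] flags=1000 NE?T → r2=0x40
[6] flags=1000 MI?T → r3=0x07
[7] flags=0010 → (cmp)
[8] flags=0010 EQ?F → skip
[9] flags=0010 GT?T → r0=0x8d
[10] flags=0010 HI?T → r1=0x42

VAL = 0x40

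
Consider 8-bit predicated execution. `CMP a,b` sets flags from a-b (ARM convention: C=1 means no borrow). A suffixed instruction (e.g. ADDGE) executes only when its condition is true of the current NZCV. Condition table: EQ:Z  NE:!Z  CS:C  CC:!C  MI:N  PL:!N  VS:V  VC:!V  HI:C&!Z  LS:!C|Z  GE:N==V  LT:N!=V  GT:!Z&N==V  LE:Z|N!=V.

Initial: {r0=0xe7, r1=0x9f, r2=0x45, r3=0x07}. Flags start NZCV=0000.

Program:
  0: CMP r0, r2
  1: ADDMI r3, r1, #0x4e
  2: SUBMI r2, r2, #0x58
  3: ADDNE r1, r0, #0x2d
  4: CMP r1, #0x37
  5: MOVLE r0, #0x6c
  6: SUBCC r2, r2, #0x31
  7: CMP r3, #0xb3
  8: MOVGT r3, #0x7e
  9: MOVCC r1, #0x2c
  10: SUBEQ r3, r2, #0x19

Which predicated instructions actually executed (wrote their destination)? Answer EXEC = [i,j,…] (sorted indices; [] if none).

[0] flags=1010 → (cmp)
[1] flags=1010 MI?T → r3=0xed
[2] flags=1010 MI?T → r2=0xed
[3] flags=1010 NE?T → r1=0x14
[4] flags=1000 → (cmp)
[5] flags=1000 LE?T → r0=0x6c
[6] flags=1000 CC?T → r2=0xbc
[7] flags=0010 → (cmp)
[8] flags=0010 GT?T → r3=0x7e
[9] flags=0010 CC?F → skip
[10] flags=0010 EQ?F → skip

EXEC = [1,2,3,5,6,8]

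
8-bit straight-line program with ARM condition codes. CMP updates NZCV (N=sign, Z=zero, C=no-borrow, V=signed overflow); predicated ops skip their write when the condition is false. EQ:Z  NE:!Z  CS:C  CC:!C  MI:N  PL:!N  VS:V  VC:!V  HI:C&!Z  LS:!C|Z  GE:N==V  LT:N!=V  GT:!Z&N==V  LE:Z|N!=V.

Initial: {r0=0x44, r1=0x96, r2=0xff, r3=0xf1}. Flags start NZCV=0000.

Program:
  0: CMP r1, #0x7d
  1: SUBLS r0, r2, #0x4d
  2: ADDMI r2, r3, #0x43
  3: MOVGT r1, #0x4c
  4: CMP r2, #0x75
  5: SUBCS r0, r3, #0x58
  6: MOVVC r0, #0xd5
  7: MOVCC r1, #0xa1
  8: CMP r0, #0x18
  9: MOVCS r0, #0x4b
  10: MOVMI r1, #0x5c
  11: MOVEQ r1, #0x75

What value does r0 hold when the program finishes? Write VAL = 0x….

0: ✓ CMP  NZCV=0011
1: · SUBLS
2: · ADDMI
3: · MOVGT
4: ✓ CMP  NZCV=1010
5: ✓ SUBCS  r0←0x99
6: ✓ MOVVC  r0←0xd5
7: · MOVCC
8: ✓ CMP  NZCV=1010
9: ✓ MOVCS  r0←0x4b
10: ✓ MOVMI  r1←0x5c
11: · MOVEQ

VAL = 0x4b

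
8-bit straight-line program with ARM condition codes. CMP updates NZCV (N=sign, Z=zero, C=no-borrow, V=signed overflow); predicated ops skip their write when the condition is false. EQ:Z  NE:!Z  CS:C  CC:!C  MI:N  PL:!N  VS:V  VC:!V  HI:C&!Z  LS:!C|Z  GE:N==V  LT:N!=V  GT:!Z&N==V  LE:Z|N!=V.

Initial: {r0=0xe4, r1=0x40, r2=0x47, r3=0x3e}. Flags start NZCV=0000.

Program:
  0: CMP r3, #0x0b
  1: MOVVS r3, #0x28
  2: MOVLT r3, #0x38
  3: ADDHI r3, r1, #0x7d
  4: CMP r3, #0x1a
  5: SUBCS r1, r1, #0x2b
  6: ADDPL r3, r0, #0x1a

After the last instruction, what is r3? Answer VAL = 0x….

0: ✓ CMP  NZCV=0010
1: · MOVVS
2: · MOVLT
3: ✓ ADDHI  r3←0xbd
4: ✓ CMP  NZCV=1010
5: ✓ SUBCS  r1←0x15
6: · ADDPL

VAL = 0xbd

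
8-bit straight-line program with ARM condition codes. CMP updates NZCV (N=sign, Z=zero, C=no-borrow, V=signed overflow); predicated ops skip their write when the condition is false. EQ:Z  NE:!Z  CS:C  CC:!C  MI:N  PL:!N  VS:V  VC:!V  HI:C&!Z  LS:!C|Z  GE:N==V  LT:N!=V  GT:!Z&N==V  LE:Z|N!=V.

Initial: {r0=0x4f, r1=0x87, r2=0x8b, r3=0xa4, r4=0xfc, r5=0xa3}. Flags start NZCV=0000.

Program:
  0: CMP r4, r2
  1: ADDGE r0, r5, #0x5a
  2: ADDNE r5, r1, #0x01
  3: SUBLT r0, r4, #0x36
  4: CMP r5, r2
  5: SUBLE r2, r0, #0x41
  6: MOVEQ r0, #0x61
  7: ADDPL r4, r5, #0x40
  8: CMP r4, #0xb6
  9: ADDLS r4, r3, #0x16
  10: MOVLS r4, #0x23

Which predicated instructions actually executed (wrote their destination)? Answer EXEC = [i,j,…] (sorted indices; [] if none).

0: ✓ CMP  NZCV=0010
1: ✓ ADDGE  r0←0xfd
2: ✓ ADDNE  r5←0x88
3: · SUBLT
4: ✓ CMP  NZCV=1000
5: ✓ SUBLE  r2←0xbc
6: · MOVEQ
7: · ADDPL
8: ✓ CMP  NZCV=0010
9: · ADDLS
10: · MOVLS

EXEC = [1,2,5]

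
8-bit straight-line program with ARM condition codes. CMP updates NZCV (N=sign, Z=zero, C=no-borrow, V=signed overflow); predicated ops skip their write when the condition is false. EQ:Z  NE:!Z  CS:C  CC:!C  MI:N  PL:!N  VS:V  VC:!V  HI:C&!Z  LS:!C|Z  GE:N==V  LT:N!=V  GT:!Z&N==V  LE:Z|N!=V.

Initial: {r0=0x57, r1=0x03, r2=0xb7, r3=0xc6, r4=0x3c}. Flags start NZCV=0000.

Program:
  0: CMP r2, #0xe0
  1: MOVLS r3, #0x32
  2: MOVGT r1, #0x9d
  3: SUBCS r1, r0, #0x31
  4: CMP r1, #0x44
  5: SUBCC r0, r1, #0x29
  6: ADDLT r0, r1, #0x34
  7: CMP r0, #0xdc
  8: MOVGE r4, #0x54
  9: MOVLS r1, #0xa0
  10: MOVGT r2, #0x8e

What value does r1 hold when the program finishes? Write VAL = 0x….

VAL = 0xa0

0: ✓ CMP  NZCV=1000
1: ✓ MOVLS  r3←0x32
2: · MOVGT
3: · SUBCS
4: ✓ CMP  NZCV=1000
5: ✓ SUBCC  r0←0xda
6: ✓ ADDLT  r0←0x37
7: ✓ CMP  NZCV=0000
8: ✓ MOVGE  r4←0x54
9: ✓ MOVLS  r1←0xa0
10: ✓ MOVGT  r2←0x8e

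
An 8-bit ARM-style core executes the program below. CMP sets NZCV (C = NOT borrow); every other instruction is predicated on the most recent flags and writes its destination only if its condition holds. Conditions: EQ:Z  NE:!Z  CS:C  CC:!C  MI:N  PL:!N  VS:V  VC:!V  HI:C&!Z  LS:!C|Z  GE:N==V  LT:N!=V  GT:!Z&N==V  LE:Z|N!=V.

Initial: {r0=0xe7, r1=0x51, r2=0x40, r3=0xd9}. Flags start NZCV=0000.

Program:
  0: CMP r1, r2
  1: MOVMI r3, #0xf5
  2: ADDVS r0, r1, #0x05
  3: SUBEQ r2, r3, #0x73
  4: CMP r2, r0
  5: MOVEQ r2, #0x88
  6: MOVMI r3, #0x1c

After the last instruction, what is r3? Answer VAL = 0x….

VAL = 0xd9

0: ✓ CMP  NZCV=0010
1: · MOVMI
2: · ADDVS
3: · SUBEQ
4: ✓ CMP  NZCV=0000
5: · MOVEQ
6: · MOVMI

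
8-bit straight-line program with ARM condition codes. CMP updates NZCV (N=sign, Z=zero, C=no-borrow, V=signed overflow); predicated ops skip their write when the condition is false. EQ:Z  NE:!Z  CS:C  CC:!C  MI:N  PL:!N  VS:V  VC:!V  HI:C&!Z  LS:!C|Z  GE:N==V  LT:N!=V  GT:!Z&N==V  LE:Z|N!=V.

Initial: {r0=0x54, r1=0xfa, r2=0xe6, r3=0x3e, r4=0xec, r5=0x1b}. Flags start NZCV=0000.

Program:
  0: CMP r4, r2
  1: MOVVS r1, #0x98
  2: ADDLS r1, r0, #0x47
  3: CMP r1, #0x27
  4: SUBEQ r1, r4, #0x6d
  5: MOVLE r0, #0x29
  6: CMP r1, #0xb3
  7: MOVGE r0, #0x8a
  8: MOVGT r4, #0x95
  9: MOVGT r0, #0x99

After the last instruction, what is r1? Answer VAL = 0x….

VAL = 0xfa

0: ✓ CMP  NZCV=0010
1: · MOVVS
2: · ADDLS
3: ✓ CMP  NZCV=1010
4: · SUBEQ
5: ✓ MOVLE  r0←0x29
6: ✓ CMP  NZCV=0010
7: ✓ MOVGE  r0←0x8a
8: ✓ MOVGT  r4←0x95
9: ✓ MOVGT  r0←0x99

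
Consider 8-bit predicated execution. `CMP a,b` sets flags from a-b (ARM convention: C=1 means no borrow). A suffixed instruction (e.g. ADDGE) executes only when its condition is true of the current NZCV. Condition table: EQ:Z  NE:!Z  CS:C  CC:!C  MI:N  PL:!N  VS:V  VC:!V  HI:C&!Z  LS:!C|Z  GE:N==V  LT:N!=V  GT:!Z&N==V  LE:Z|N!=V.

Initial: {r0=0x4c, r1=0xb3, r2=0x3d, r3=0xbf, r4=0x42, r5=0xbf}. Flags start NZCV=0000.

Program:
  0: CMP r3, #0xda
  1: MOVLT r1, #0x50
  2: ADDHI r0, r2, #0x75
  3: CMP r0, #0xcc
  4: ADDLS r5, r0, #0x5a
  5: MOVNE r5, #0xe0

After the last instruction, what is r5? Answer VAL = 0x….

0: ✓ CMP  NZCV=1000
1: ✓ MOVLT  r1←0x50
2: · ADDHI
3: ✓ CMP  NZCV=1001
4: ✓ ADDLS  r5←0xa6
5: ✓ MOVNE  r5←0xe0

VAL = 0xe0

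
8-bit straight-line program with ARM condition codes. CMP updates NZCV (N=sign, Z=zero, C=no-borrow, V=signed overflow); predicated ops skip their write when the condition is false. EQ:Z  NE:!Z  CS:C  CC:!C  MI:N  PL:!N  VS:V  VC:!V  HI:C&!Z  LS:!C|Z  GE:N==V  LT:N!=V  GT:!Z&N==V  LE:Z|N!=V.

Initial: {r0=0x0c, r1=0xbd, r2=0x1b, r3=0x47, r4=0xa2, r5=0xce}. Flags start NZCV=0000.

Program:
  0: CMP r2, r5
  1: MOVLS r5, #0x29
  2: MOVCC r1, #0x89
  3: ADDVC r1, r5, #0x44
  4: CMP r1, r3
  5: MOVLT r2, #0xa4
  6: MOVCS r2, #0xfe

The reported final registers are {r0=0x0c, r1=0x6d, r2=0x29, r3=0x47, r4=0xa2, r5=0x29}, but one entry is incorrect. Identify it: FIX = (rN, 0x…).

FIX = (r2, 0xfe)

[0] flags=0000 → (cmp)
[1] flags=0000 LS?T → r5=0x29
[2] flags=0000 CC?T → r1=0x89
[3] flags=0000 VC?T → r1=0x6d
[4] flags=0010 → (cmp)
[5] flags=0010 LT?F → skip
[6] flags=0010 CS?T → r2=0xfe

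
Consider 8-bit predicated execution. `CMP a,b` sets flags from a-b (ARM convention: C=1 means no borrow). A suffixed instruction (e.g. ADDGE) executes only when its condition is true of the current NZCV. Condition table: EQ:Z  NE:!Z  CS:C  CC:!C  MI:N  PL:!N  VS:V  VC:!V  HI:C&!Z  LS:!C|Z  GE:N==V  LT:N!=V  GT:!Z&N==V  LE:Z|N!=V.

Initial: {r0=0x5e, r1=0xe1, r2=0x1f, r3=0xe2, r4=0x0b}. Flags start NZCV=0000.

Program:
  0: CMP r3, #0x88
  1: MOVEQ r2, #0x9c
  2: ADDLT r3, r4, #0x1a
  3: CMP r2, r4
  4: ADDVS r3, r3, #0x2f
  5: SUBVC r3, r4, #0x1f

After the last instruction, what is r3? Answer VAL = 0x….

[0] flags=0010 → (cmp)
[1] flags=0010 EQ?F → skip
[2] flags=0010 LT?F → skip
[3] flags=0010 → (cmp)
[4] flags=0010 VS?F → skip
[5] flags=0010 VC?T → r3=0xec

VAL = 0xec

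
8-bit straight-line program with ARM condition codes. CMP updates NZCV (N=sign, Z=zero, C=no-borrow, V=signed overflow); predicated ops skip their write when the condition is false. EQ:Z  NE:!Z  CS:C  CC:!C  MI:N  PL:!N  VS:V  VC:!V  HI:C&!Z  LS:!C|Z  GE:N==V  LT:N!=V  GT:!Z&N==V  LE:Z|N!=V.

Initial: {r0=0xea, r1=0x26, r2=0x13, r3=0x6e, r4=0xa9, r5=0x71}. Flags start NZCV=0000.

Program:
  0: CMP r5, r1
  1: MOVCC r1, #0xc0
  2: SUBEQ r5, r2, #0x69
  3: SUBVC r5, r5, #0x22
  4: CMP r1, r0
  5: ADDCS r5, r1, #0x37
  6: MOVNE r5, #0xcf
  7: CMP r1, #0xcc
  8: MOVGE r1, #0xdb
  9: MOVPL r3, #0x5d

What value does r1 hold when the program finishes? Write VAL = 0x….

VAL = 0xdb

[0] flags=0010 → (cmp)
[1] flags=0010 CC?F → skip
[2] flags=0010 EQ?F → skip
[3] flags=0010 VC?T → r5=0x4f
[4] flags=0000 → (cmp)
[5] flags=0000 CS?F → skip
[6] flags=0000 NE?T → r5=0xcf
[7] flags=0000 → (cmp)
[8] flags=0000 GE?T → r1=0xdb
[9] flags=0000 PL?T → r3=0x5d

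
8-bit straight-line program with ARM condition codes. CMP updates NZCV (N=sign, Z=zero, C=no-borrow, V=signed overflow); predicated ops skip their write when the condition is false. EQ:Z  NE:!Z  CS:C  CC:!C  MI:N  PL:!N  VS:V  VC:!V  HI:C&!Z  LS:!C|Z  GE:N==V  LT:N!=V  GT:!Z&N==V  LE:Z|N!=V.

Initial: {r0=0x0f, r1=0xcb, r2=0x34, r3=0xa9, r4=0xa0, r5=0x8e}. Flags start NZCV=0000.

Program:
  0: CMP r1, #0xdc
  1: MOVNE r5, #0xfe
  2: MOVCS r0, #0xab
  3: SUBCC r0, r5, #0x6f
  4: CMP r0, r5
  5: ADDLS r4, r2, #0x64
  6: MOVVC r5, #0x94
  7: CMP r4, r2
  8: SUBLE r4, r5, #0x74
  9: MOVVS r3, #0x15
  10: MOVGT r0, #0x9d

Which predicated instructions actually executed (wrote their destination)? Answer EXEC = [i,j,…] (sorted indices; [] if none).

EXEC = [1,3,5,6,8,9]

[0] flags=1000 → (cmp)
[1] flags=1000 NE?T → r5=0xfe
[2] flags=1000 CS?F → skip
[3] flags=1000 CC?T → r0=0x8f
[4] flags=1000 → (cmp)
[5] flags=1000 LS?T → r4=0x98
[6] flags=1000 VC?T → r5=0x94
[7] flags=0011 → (cmp)
[8] flags=0011 LE?T → r4=0x20
[9] flags=0011 VS?T → r3=0x15
[10] flags=0011 GT?F → skip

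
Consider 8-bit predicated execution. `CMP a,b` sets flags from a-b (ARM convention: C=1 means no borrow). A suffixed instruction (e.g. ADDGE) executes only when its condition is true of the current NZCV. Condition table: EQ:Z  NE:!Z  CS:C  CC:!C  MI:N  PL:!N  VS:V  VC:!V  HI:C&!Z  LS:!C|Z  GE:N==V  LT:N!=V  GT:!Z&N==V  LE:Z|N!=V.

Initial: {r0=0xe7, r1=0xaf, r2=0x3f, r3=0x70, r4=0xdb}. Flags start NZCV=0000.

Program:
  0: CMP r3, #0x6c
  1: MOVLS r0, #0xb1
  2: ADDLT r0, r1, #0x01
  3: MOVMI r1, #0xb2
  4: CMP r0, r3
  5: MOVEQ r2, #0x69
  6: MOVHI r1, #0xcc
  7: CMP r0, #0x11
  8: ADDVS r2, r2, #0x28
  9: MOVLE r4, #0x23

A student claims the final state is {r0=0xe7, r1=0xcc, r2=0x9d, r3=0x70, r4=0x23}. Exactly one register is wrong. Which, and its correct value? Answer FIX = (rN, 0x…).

FIX = (r2, 0x3f)

0: ✓ CMP  NZCV=0010
1: · MOVLS
2: · ADDLT
3: · MOVMI
4: ✓ CMP  NZCV=0011
5: · MOVEQ
6: ✓ MOVHI  r1←0xcc
7: ✓ CMP  NZCV=1010
8: · ADDVS
9: ✓ MOVLE  r4←0x23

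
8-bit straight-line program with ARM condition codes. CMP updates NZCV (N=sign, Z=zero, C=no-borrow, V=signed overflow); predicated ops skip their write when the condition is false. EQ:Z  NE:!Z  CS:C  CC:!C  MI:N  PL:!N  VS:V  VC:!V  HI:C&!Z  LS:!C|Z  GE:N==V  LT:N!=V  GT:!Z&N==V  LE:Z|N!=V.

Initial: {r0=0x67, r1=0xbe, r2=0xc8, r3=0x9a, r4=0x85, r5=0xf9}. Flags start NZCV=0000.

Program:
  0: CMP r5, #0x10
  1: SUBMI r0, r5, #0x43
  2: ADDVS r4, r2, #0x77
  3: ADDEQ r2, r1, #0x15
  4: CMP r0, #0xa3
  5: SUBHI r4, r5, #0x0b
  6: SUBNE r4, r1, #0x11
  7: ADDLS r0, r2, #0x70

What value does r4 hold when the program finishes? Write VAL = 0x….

VAL = 0xad

0: ✓ CMP  NZCV=1010
1: ✓ SUBMI  r0←0xb6
2: · ADDVS
3: · ADDEQ
4: ✓ CMP  NZCV=0010
5: ✓ SUBHI  r4←0xee
6: ✓ SUBNE  r4←0xad
7: · ADDLS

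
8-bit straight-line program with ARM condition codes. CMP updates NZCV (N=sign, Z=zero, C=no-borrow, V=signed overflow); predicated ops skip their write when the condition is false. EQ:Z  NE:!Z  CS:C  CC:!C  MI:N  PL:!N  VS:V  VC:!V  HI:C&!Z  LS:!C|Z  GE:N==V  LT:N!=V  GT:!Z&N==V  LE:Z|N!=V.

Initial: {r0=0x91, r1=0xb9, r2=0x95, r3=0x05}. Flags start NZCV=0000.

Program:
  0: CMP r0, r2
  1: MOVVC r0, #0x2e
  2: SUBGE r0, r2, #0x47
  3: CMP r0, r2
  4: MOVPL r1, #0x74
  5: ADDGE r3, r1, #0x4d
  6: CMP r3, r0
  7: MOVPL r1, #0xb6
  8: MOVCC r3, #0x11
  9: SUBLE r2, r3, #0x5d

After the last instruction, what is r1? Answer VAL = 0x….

0: ✓ CMP  NZCV=1000
1: ✓ MOVVC  r0←0x2e
2: · SUBGE
3: ✓ CMP  NZCV=1001
4: · MOVPL
5: ✓ ADDGE  r3←0x06
6: ✓ CMP  NZCV=1000
7: · MOVPL
8: ✓ MOVCC  r3←0x11
9: ✓ SUBLE  r2←0xb4

VAL = 0xb9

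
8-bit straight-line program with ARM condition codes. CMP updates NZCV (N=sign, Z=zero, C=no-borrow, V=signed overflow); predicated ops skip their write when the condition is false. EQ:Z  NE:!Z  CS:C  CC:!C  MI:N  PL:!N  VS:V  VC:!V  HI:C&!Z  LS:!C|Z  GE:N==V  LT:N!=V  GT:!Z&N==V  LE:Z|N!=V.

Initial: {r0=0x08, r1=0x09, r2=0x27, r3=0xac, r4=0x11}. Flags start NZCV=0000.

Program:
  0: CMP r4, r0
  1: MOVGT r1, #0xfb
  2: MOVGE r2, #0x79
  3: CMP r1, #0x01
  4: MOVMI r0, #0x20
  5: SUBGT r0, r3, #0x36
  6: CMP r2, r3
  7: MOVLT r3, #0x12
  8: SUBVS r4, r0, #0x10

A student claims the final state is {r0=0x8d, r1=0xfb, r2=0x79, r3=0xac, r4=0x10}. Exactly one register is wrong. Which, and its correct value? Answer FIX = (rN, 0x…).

FIX = (r0, 0x20)

0: ✓ CMP  NZCV=0010
1: ✓ MOVGT  r1←0xfb
2: ✓ MOVGE  r2←0x79
3: ✓ CMP  NZCV=1010
4: ✓ MOVMI  r0←0x20
5: · SUBGT
6: ✓ CMP  NZCV=1001
7: · MOVLT
8: ✓ SUBVS  r4←0x10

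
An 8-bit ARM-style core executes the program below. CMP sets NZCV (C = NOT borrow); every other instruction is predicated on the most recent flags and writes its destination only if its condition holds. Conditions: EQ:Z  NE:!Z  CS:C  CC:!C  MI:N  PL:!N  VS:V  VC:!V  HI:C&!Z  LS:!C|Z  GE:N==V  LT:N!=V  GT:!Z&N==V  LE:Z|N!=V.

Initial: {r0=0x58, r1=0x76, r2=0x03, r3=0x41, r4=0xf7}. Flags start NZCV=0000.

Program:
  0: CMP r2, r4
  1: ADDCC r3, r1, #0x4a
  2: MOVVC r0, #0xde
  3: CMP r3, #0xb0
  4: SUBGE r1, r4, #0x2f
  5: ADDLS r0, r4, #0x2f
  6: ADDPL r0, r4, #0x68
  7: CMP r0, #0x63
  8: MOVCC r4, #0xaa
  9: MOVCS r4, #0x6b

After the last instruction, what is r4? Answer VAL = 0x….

VAL = 0xaa

0: ✓ CMP  NZCV=0000
1: ✓ ADDCC  r3←0xc0
2: ✓ MOVVC  r0←0xde
3: ✓ CMP  NZCV=0010
4: ✓ SUBGE  r1←0xc8
5: · ADDLS
6: ✓ ADDPL  r0←0x5f
7: ✓ CMP  NZCV=1000
8: ✓ MOVCC  r4←0xaa
9: · MOVCS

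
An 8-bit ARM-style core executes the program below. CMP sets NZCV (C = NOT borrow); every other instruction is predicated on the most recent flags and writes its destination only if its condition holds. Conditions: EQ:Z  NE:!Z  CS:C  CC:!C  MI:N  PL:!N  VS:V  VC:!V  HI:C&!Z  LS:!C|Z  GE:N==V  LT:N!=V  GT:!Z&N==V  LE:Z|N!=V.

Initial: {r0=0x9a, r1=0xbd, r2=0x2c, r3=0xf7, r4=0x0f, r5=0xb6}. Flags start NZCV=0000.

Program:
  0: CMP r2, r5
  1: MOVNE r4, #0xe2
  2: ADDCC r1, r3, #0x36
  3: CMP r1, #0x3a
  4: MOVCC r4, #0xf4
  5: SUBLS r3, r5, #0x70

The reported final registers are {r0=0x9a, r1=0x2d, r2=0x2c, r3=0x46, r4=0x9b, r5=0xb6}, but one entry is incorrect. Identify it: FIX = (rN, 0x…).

FIX = (r4, 0xf4)

0: ✓ CMP  NZCV=0000
1: ✓ MOVNE  r4←0xe2
2: ✓ ADDCC  r1←0x2d
3: ✓ CMP  NZCV=1000
4: ✓ MOVCC  r4←0xf4
5: ✓ SUBLS  r3←0x46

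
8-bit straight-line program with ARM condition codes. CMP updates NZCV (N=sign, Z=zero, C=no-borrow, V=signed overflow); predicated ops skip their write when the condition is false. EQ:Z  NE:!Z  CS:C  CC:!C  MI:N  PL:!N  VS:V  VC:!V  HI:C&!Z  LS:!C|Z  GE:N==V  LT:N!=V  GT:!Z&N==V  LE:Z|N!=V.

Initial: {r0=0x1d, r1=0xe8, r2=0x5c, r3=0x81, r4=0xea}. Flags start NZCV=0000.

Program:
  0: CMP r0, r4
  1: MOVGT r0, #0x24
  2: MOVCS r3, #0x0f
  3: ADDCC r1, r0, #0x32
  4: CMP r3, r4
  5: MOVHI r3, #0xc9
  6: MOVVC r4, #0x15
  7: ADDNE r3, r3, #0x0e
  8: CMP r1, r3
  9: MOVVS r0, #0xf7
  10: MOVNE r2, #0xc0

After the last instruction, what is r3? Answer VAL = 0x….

VAL = 0x8f

[0] flags=0000 → (cmp)
[1] flags=0000 GT?T → r0=0x24
[2] flags=0000 CS?F → skip
[3] flags=0000 CC?T → r1=0x56
[4] flags=1000 → (cmp)
[5] flags=1000 HI?F → skip
[6] flags=1000 VC?T → r4=0x15
[7] flags=1000 NE?T → r3=0x8f
[8] flags=1001 → (cmp)
[9] flags=1001 VS?T → r0=0xf7
[10] flags=1001 NE?T → r2=0xc0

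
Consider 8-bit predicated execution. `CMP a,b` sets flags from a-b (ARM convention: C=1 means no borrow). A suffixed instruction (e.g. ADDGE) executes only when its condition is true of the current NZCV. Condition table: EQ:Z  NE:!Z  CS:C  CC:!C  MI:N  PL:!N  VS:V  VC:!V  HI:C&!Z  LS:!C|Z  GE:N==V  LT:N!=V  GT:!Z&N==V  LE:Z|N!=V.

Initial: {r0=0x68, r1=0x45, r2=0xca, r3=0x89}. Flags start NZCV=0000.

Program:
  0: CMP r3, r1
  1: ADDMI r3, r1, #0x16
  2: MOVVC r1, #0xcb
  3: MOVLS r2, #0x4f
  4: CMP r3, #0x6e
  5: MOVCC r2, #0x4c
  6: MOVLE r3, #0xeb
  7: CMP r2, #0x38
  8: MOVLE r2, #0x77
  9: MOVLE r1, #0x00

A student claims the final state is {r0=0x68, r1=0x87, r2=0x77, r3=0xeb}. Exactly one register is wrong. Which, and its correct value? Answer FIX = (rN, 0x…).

FIX = (r1, 0x00)

0: ✓ CMP  NZCV=0011
1: · ADDMI
2: · MOVVC
3: · MOVLS
4: ✓ CMP  NZCV=0011
5: · MOVCC
6: ✓ MOVLE  r3←0xeb
7: ✓ CMP  NZCV=1010
8: ✓ MOVLE  r2←0x77
9: ✓ MOVLE  r1←0x00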